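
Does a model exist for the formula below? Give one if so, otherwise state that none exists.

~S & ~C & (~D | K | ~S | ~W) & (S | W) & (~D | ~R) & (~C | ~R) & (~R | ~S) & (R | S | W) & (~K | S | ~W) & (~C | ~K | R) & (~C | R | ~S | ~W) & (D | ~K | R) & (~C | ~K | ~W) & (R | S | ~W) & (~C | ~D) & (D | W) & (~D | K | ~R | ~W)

Unit clause (~S) forces S = False.
Unit clause (~C) forces C = False.
In (S | W) only W is left, so W = True.
In (~K | S | ~W) only ~K is left, so K = False.
In (R | S | ~W) only R is left, so R = True.
In (~D | K | ~R | ~W) only ~D is left, so D = False.
All clauses satisfied.

D: False, K: False, R: True, S: False, W: True, C: False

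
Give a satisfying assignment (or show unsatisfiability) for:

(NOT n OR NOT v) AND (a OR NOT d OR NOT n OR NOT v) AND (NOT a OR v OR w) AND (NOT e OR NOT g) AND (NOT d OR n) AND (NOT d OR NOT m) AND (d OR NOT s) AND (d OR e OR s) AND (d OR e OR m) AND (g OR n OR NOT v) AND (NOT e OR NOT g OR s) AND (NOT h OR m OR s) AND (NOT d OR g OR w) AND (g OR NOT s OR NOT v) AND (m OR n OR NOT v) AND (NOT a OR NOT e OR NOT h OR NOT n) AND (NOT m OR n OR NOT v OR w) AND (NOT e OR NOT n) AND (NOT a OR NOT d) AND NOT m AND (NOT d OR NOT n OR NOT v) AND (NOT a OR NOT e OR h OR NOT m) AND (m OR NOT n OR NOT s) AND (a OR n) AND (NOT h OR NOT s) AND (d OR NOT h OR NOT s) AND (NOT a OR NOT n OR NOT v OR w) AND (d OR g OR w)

w = True, g = True, v = False, d = True, m = False, s = False, h = False, e = False, n = True, a = False

Unit clause (NOT m) forces m = False.
Set w = True.
Set g = True.
  then (NOT e OR NOT g) forces e = False.
  then (d OR e OR m) forces d = True.
  then (NOT a OR NOT d) forces a = False.
  then (a OR n) forces n = True.
  then (NOT n OR NOT v) forces v = False.
  then (m OR NOT n OR NOT s) forces s = False.
  then (NOT h OR m OR s) forces h = False.
All clauses satisfied.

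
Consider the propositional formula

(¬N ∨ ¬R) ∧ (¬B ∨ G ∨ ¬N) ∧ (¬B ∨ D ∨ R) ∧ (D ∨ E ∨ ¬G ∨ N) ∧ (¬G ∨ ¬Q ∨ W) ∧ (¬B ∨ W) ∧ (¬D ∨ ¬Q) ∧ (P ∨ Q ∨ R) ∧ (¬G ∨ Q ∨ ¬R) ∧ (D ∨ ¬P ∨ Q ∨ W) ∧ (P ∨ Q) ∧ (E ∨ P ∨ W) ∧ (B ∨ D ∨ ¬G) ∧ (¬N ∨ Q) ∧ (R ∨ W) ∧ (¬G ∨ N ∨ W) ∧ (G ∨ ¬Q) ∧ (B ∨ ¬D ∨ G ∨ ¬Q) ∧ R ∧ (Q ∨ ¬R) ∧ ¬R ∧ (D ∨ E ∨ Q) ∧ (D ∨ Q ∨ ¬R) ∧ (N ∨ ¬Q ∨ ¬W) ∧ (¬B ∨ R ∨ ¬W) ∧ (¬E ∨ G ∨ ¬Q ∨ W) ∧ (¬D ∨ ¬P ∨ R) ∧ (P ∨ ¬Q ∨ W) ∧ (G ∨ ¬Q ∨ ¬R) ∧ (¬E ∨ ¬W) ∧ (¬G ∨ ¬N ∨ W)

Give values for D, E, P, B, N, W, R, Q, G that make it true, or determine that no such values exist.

UNSATISFIABLE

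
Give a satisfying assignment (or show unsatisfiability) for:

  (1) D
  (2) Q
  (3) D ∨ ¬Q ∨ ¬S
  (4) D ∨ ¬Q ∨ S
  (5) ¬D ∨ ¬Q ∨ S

S = True, D = True, Q = True

Unit clause (D) forces D = True.
Unit clause (Q) forces Q = True.
In (¬D ∨ ¬Q ∨ S) only S is left, so S = True.
Check each clause:
  (D): D holds.
  (Q): Q holds.
  (D ∨ ¬Q ∨ ¬S): D holds.
  (D ∨ ¬Q ∨ S): D holds.
  (¬D ∨ ¬Q ∨ S): S holds.
All clauses satisfied.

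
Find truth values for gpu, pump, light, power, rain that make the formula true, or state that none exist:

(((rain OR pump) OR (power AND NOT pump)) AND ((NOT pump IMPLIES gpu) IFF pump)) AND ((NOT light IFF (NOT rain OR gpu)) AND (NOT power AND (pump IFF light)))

gpu = False; pump = True; light = True; power = False; rain = True

  ((rain OR pump) OR (power AND NOT pump)) AND ((NOT pump IMPLIES gpu) IFF pump) = True
    (rain OR pump) OR (power AND NOT pump) = True
      rain OR pump = True
      power AND NOT pump = False
        NOT pump = False
    (NOT pump IMPLIES gpu) IFF pump = True
      NOT pump IMPLIES gpu = True
        NOT pump = False
  (NOT light IFF (NOT rain OR gpu)) AND (NOT power AND (pump IFF light)) = True
    NOT light IFF (NOT rain OR gpu) = True
      NOT light = False
      NOT rain OR gpu = False
        NOT rain = False
    NOT power AND (pump IFF light) = True
      NOT power = True
      pump IFF light = True
Both conjuncts True, so the formula holds.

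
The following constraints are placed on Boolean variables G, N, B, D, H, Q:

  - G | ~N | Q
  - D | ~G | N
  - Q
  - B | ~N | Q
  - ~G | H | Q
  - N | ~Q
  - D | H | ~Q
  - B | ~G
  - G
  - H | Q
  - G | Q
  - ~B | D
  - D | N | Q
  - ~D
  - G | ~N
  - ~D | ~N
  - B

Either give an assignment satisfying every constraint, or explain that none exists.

Case G = True:
  (Q) forces Q = True.
  (N | ~Q) forces N = True.
  (B | ~G) forces B = True.
  (~B | D) forces D = True.
  Clause (~D) is falsified — contradiction.
Case G = False:
  Clause (G) is falsified — contradiction.
Both cases fail, so the formula is unsatisfiable.

Unsatisfiable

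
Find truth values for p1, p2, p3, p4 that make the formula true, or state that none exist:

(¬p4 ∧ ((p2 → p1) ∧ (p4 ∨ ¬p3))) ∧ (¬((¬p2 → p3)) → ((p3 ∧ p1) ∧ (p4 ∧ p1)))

p1=T; p2=T; p3=F; p4=F

  ¬p4 ∧ ((p2 → p1) ∧ (p4 ∨ ¬p3)) = True
    ¬p4 = True
    (p2 → p1) ∧ (p4 ∨ ¬p3) = True
      p2 → p1 = True
      p4 ∨ ¬p3 = True
        ¬p3 = True
  ¬((¬p2 → p3)) → ((p3 ∧ p1) ∧ (p4 ∧ p1)) = True
    ¬((¬p2 → p3)) = False
      ¬p2 → p3 = True
        ¬p2 = False
    (p3 ∧ p1) ∧ (p4 ∧ p1) = False
      p3 ∧ p1 = False
      p4 ∧ p1 = False
Both conjuncts True, so the formula holds.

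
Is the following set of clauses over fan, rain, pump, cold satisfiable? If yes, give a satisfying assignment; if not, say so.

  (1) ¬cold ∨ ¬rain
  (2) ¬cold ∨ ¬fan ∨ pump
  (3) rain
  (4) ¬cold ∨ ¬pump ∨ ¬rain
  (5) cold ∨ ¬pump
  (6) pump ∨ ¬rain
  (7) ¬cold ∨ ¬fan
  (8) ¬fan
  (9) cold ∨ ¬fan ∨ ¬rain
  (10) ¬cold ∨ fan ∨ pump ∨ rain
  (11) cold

Unsatisfiable — no assignment works.

Case rain = True:
  (¬cold ∨ ¬rain) forces cold = False.
  Clause (cold) is falsified — contradiction.
Case rain = False:
  Clause (rain) is falsified — contradiction.
Both cases fail, so the formula is unsatisfiable.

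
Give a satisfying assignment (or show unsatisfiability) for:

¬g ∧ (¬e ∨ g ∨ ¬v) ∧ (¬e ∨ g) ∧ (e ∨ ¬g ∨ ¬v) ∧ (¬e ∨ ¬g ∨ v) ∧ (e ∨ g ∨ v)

v = True, g = False, e = False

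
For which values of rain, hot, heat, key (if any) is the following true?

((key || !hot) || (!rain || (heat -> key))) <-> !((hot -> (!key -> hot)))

rain = True, hot = True, heat = True, key = False

  ((key || !hot) || (!rain || (heat -> key))) <-> !((hot -> (!key -> hot))) = True
    (key || !hot) || (!rain || (heat -> key)) = False
      key || !hot = False
        !hot = False
      !rain || (heat -> key) = False
        !rain = False
        heat -> key = False
    !((hot -> (!key -> hot))) = False
      hot -> (!key -> hot) = True
        !key -> hot = True
          !key = True
The formula evaluates to True.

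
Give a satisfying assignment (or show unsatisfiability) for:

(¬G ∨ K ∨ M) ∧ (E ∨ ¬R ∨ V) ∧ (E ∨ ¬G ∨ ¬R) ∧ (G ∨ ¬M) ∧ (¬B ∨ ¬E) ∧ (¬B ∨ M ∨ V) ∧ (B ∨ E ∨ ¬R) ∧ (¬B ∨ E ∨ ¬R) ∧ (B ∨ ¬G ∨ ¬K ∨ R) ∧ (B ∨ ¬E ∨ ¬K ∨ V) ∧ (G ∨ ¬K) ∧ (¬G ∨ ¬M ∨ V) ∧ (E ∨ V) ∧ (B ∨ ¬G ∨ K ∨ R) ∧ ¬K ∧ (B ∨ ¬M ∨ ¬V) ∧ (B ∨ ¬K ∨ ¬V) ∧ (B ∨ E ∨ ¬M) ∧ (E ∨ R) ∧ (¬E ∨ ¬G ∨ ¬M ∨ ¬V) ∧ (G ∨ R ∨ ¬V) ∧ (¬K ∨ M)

Unit clause (¬K) forces K = False.
Set V = False.
  then (E ∨ V) forces E = True.
  then (¬B ∨ ¬E) forces B = False.
Set G = False.
  then (G ∨ ¬M) forces M = False.
Set R = True.
All clauses satisfied.

V=F; E=T; G=F; R=T; K=F; M=F; B=F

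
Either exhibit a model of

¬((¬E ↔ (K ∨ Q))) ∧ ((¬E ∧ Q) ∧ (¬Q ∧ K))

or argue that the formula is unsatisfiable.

No satisfying assignment exists.

Case Q = True: the conjunct ¬Q is False.
Case Q = False: the conjunct Q is False.
Both cases fail — unsatisfiable.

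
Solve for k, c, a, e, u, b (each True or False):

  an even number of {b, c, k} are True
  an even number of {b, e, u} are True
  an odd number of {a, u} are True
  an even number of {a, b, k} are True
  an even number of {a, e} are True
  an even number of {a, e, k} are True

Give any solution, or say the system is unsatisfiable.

k: False; c: True; a: True; e: True; u: False; b: True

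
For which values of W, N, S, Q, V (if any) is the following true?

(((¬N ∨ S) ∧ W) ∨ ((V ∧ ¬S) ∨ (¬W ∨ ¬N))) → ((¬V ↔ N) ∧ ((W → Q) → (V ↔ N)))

W: True, N: True, S: False, Q: True, V: False

  (((¬N ∨ S) ∧ W) ∨ ((V ∧ ¬S) ∨ (¬W ∨ ¬N))) → ((¬V ↔ N) ∧ ((W → Q) → (V ↔ N))) = True
    ((¬N ∨ S) ∧ W) ∨ ((V ∧ ¬S) ∨ (¬W ∨ ¬N)) = False
      (¬N ∨ S) ∧ W = False
        ¬N ∨ S = False
          ¬N = False
      (V ∧ ¬S) ∨ (¬W ∨ ¬N) = False
        V ∧ ¬S = False
          ¬S = True
        ¬W ∨ ¬N = False
          ¬W = False
          ¬N = False
    (¬V ↔ N) ∧ ((W → Q) → (V ↔ N)) = False
      ¬V ↔ N = True
        ¬V = True
      (W → Q) → (V ↔ N) = False
        W → Q = True
        V ↔ N = False
The formula evaluates to True.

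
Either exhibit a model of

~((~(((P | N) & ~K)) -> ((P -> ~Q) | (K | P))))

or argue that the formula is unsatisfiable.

Case P = True: the formula becomes ~((~(~K) -> True)) = False.
Case P = False: the formula becomes ~((~((N & ~K)) -> True)) = False.
Both cases fail — unsatisfiable.

The formula is unsatisfiable.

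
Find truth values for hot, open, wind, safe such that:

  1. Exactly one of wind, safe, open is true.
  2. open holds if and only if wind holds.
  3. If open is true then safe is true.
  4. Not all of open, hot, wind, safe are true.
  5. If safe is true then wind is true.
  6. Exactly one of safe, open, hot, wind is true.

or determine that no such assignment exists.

No satisfying assignment exists.

Case open = True:
  (1) with open=T forces wind = False.
  Constraint (2) is violated (open=T, wind=F) — contradiction.
Case open = False:
  (2) with open=F forces wind = False.
  (1) with wind=F, open=F forces safe = True.
  Constraint (5) is violated (safe=T, wind=F) — contradiction.
Both cases fail — unsatisfiable.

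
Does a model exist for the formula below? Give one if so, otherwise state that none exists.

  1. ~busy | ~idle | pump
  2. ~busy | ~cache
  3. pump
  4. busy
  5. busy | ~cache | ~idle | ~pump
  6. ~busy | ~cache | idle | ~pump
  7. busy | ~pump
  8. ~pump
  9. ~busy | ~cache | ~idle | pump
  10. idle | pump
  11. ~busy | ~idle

UNSATISFIABLE

Case pump = True:
  Clause (~pump) is falsified — contradiction.
Case pump = False:
  Clause (pump) is falsified — contradiction.
Both cases fail, so the formula is unsatisfiable.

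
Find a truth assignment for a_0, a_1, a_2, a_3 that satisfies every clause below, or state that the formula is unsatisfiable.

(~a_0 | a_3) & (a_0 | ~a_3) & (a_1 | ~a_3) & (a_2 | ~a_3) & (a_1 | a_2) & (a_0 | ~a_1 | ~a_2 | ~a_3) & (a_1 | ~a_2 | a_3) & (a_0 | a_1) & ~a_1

The formula is unsatisfiable.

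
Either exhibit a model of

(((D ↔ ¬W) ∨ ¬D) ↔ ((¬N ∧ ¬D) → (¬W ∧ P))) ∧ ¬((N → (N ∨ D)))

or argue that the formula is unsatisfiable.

No satisfying assignment exists.

The conjunct ¬((N → (N ∨ D))) is unsatisfiable on its own:
  N=F, D=F: evaluates to False.
  N=F, D=T: evaluates to False.
  N=T, D=F: evaluates to False.
  N=T, D=T: evaluates to False.
So the whole conjunction is unsatisfiable.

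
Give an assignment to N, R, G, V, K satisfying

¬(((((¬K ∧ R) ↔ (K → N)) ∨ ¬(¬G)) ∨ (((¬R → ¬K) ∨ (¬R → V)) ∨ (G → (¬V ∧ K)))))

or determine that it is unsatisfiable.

Case G = True: the formula becomes ¬((True ∨ (((¬R → ¬K) ∨ (¬R → V)) ∨ (¬V ∧ K)))) = False.
Case G = False: the formula becomes ¬((((¬K ∧ R) ↔ (K → N)) ∨ True)) = False.
Both cases fail — unsatisfiable.

UNSATISFIABLE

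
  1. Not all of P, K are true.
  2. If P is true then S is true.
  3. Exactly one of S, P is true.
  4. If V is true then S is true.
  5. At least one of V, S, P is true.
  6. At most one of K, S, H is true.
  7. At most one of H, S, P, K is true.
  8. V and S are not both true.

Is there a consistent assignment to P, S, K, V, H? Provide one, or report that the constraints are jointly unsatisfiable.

P=F, S=T, K=F, V=F, H=F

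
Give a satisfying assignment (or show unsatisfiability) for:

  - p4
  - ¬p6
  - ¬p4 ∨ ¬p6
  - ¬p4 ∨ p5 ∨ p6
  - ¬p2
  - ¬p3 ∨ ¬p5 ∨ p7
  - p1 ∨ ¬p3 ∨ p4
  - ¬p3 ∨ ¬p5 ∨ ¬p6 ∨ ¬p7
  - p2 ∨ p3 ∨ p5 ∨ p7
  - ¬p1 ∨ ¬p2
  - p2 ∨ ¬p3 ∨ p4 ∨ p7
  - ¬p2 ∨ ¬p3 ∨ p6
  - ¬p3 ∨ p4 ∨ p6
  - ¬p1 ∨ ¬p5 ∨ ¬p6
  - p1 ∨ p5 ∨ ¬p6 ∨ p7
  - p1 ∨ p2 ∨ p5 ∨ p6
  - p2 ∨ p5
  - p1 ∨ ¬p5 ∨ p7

Unit clause (p4) forces p4 = True.
Unit clause (¬p6) forces p6 = False.
In (¬p4 ∨ p5 ∨ p6) only p5 is left, so p5 = True.
Unit clause (¬p2) forces p2 = False.
Set p1 = True.
Set p3 = False.
Set p7 = False.
All clauses satisfied.

p1 = True, p2 = False, p3 = False, p4 = True, p5 = True, p6 = False, p7 = False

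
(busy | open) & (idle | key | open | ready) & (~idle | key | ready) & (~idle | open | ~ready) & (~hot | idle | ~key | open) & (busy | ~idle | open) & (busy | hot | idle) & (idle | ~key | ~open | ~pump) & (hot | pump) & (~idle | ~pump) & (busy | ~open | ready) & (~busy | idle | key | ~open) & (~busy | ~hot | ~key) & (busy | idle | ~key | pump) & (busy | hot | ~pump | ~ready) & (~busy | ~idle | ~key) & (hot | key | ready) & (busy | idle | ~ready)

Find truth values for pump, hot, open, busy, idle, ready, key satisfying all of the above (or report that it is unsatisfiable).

Set pump = True.
  then (~idle | ~pump) forces idle = False.
Set hot = True.
Try open = True:
  (idle | ~key | ~open | ~pump) forces key = False.
  (~busy | idle | key | ~open) forces busy = False.
  (busy | ~open | ready) forces ready = True.
  clause (busy | idle | ~ready) is falsified — backtrack.
So open = False.
  then (busy | open) forces busy = True.
  then (~hot | idle | ~key | open) forces key = False.
  then (idle | key | open | ready) forces ready = True.
All clauses satisfied.

pump = True; hot = True; open = False; busy = True; idle = False; ready = True; key = False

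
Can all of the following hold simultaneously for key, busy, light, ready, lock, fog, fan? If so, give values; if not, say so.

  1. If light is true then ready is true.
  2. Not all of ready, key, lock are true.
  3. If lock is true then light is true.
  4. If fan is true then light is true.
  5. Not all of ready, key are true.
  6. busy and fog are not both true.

key = False, busy = False, light = False, ready = True, lock = False, fog = True, fan = False

  (1) light=F ⇒ ready: vacuous ✓
  (2) {ready, key, lock}: 1/3 true — not all ✓
  (3) lock=F ⇒ light: vacuous ✓
  (4) fan=F ⇒ light: vacuous ✓
  (5) {ready, key}: 1/2 true — not all ✓
  (6) busy=F, fog=T — not both ✓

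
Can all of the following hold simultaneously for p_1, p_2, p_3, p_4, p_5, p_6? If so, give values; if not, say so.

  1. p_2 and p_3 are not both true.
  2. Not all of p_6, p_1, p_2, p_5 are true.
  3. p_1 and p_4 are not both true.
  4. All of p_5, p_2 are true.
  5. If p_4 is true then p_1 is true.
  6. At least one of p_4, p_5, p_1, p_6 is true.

p_1 = False, p_2 = True, p_3 = False, p_4 = False, p_5 = True, p_6 = True

  (1) p_2=T, p_3=F — not both ✓
  (2) {p_6, p_1, p_2, p_5}: 3/4 true — not all ✓
  (3) p_1=F, p_4=F — not both ✓
  (4) {p_5, p_2}: all 2 true ✓
  (5) p_4=F ⇒ p_1: vacuous ✓
  (6) {p_4, p_5, p_1, p_6}: 2 true — at least one ✓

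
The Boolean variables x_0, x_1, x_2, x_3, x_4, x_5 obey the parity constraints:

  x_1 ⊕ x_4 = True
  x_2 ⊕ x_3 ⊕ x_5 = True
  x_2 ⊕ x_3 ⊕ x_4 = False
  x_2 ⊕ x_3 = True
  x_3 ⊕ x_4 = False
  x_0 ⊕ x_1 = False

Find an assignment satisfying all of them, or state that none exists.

x_0 = False, x_1 = False, x_2 = False, x_3 = True, x_4 = True, x_5 = False

x_1 ⊕ x_4 = F ⊕ T = True ✓
x_2 ⊕ x_3 ⊕ x_5 = F ⊕ T ⊕ F = True ✓
x_2 ⊕ x_3 ⊕ x_4 = F ⊕ T ⊕ T = False ✓
x_2 ⊕ x_3 = F ⊕ T = True ✓
x_3 ⊕ x_4 = T ⊕ T = False ✓
x_0 ⊕ x_1 = F ⊕ F = False ✓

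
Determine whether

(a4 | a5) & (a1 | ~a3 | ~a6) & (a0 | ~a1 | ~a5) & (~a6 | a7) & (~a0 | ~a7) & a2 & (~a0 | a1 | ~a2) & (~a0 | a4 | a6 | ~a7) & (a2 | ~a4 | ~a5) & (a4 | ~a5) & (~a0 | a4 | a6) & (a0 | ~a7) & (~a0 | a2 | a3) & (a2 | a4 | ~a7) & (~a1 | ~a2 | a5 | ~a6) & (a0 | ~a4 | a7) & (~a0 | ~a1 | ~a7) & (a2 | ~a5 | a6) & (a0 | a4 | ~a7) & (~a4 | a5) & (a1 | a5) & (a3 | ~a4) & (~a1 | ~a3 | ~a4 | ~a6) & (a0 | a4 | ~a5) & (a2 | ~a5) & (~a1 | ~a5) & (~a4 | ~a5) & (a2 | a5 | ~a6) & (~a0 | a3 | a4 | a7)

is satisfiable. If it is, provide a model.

UNSATISFIABLE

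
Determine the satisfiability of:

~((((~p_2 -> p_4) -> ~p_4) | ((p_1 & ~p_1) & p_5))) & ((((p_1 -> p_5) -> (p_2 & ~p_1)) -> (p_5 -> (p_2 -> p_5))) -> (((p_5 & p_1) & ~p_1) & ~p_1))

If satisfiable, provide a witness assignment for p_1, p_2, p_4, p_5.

The conjunct (((p_1 -> p_5) -> (p_2 & ~p_1)) -> (p_5 -> (p_2 -> p_5))) -> (((p_5 & p_1) & ~p_1) & ~p_1) is unsatisfiable on its own:
  p_1=F, p_2=F, p_5=F: evaluates to False.
  p_1=F, p_2=F, p_5=T: evaluates to False.
  p_1=F, p_2=T, p_5=F: evaluates to False.
  p_1=F, p_2=T, p_5=T: evaluates to False.
  p_1=T, p_2=F, p_5=F: evaluates to False.
  p_1=T, p_2=F, p_5=T: evaluates to False.
  p_1=T, p_2=T, p_5=F: evaluates to False.
  p_1=T, p_2=T, p_5=T: evaluates to False.
So the whole conjunction is unsatisfiable.

Unsatisfiable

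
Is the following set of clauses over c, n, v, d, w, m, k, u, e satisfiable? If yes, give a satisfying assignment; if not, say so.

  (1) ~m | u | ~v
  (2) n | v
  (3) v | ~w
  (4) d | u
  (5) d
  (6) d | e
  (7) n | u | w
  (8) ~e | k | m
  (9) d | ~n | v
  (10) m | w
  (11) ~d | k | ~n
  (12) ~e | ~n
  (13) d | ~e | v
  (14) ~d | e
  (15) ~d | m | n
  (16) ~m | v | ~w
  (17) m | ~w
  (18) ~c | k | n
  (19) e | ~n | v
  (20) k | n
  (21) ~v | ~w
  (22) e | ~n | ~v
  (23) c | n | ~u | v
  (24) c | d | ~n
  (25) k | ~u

c: False, n: False, v: True, d: True, w: False, m: True, k: True, u: True, e: True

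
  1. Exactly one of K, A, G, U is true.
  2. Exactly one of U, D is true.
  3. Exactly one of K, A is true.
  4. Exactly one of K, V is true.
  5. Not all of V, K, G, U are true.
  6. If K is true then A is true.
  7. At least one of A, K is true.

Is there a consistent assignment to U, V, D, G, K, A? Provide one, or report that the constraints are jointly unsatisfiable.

U = False, V = True, D = True, G = False, K = False, A = True

  (1) {K, A, G, U}: 1 true — exactly one ✓
  (2) {U, D}: 1 true — exactly one ✓
  (3) {K, A}: 1 true — exactly one ✓
  (4) {K, V}: 1 true — exactly one ✓
  (5) {V, K, G, U}: 1/4 true — not all ✓
  (6) K=F ⇒ A: vacuous ✓
  (7) {A, K}: 1 true — at least one ✓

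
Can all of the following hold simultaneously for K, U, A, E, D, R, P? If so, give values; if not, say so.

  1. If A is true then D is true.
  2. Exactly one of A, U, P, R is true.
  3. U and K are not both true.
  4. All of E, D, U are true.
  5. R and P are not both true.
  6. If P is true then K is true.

K = False, U = True, A = False, E = True, D = True, R = False, P = False

  (1) A=F ⇒ D: vacuous ✓
  (2) {A, U, P, R}: 1 true — exactly one ✓
  (3) U=T, K=F — not both ✓
  (4) {E, D, U}: all 3 true ✓
  (5) R=F, P=F — not both ✓
  (6) P=F ⇒ K: vacuous ✓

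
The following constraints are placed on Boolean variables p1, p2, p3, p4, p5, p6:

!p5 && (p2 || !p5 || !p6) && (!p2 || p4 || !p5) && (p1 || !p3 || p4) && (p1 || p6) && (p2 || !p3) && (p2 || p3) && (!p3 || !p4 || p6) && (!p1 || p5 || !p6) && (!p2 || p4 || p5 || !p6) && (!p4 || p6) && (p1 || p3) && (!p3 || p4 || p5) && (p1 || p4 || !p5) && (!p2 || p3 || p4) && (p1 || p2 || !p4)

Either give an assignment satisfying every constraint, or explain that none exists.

p1: False; p2: True; p3: True; p4: True; p5: False; p6: True

Unit clause (!p5) forces p5 = False.
Try p1 = True:
  (!p1 || p5 || !p6) forces p6 = False.
  (!p4 || p6) forces p4 = False.
  (!p3 || p4 || p5) forces p3 = False.
  (p2 || p3) forces p2 = True.
  clause (!p2 || p3 || p4) is falsified — backtrack.
So p1 = False.
  then (p1 || p6) forces p6 = True.
  then (p1 || p3) forces p3 = True.
  then (!p3 || p4 || p5) forces p4 = True.
  then (p1 || p2 || !p4) forces p2 = True.
All clauses satisfied.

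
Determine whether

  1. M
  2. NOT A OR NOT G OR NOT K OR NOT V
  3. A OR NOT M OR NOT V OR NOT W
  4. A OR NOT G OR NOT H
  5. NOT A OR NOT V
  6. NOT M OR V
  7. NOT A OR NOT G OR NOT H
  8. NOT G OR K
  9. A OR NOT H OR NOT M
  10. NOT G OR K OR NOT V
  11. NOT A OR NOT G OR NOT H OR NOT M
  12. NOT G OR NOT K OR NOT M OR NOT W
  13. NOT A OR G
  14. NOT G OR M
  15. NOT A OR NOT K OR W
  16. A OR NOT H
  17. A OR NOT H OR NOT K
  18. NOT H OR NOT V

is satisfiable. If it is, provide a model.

Unit clause (M) forces M = True.
In (NOT M OR V) only V is left, so V = True.
In (NOT H OR NOT V) only NOT H is left, so H = False.
In (NOT A OR NOT V) only NOT A is left, so A = False.
In (A OR NOT M OR NOT V OR NOT W) only NOT W is left, so W = False.
Set K = False.
  then (NOT G OR K) forces G = False.
All clauses satisfied.

H: False, V: True, A: False, K: False, W: False, G: False, M: True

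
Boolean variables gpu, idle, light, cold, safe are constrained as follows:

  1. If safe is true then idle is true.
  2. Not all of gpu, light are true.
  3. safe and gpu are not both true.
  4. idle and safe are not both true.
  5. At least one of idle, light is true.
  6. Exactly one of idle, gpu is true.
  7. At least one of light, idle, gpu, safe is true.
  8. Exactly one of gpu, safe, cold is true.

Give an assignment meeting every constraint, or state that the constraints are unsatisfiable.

gpu: False, idle: True, light: False, cold: True, safe: False

  (1) safe=F ⇒ idle: vacuous ✓
  (2) {gpu, light}: 0/2 true — not all ✓
  (3) safe=F, gpu=F — not both ✓
  (4) idle=T, safe=F — not both ✓
  (5) {idle, light}: 1 true — at least one ✓
  (6) {idle, gpu}: 1 true — exactly one ✓
  (7) {light, idle, gpu, safe}: 1 true — at least one ✓
  (8) {gpu, safe, cold}: 1 true — exactly one ✓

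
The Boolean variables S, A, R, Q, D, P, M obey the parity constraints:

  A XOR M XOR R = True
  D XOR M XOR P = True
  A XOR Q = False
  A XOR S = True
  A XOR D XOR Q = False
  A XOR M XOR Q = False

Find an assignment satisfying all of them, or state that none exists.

S = False, A = True, R = False, Q = True, D = False, P = True, M = False

A XOR M XOR R = T XOR F XOR F = True ✓
D XOR M XOR P = F XOR F XOR T = True ✓
A XOR Q = T XOR T = False ✓
A XOR S = T XOR F = True ✓
A XOR D XOR Q = T XOR F XOR T = False ✓
A XOR M XOR Q = T XOR F XOR T = False ✓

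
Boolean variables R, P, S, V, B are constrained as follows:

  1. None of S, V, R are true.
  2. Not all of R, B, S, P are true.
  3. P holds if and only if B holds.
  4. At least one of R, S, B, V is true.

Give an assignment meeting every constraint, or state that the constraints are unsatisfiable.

R=F, P=T, S=F, V=F, B=T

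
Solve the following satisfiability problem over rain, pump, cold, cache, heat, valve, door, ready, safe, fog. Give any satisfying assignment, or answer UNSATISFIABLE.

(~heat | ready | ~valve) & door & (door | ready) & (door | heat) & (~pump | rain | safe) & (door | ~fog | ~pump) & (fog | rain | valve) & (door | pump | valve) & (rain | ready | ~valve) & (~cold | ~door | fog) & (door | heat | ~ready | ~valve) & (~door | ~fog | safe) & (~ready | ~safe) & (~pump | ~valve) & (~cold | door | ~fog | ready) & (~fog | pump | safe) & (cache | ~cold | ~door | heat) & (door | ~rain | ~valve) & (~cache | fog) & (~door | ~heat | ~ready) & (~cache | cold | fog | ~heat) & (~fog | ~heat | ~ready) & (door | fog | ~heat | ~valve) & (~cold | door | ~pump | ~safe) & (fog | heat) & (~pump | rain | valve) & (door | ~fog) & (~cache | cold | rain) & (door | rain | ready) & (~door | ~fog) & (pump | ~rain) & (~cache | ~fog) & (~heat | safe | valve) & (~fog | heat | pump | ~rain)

rain: True, pump: True, cold: False, cache: False, heat: True, valve: False, door: True, ready: False, safe: True, fog: False

Unit clause (door) forces door = True.
In (~door | ~fog) only ~fog is left, so fog = False.
In (~cold | ~door | fog) only ~cold is left, so cold = False.
In (~cache | fog) only ~cache is left, so cache = False.
In (fog | heat) only heat is left, so heat = True.
In (~door | ~heat | ~ready) only ~ready is left, so ready = False.
In (~heat | ready | ~valve) only ~valve is left, so valve = False.
In (fog | rain | valve) only rain is left, so rain = True.
In (pump | ~rain) only pump is left, so pump = True.
In (~heat | safe | valve) only safe is left, so safe = True.
All clauses satisfied.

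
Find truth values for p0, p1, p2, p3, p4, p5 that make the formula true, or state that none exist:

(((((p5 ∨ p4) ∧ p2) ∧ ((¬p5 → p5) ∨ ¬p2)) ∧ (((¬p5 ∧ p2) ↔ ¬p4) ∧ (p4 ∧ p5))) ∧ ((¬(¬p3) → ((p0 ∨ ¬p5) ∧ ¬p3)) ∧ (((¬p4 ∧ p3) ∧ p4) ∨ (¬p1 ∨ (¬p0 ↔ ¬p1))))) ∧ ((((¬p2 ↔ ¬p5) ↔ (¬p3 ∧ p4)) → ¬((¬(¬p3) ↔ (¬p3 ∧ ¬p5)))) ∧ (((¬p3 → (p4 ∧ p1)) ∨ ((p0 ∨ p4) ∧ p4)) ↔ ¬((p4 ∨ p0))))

The formula is unsatisfiable.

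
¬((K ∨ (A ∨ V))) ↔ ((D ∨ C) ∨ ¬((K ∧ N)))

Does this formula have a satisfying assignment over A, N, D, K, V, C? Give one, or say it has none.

A = False, N = True, D = True, K = False, V = False, C = False

  ¬((K ∨ (A ∨ V))) ↔ ((D ∨ C) ∨ ¬((K ∧ N))) = True
    ¬((K ∨ (A ∨ V))) = True
      K ∨ (A ∨ V) = False
        A ∨ V = False
    (D ∨ C) ∨ ¬((K ∧ N)) = True
      D ∨ C = True
      ¬((K ∧ N)) = True
        K ∧ N = False
The formula evaluates to True.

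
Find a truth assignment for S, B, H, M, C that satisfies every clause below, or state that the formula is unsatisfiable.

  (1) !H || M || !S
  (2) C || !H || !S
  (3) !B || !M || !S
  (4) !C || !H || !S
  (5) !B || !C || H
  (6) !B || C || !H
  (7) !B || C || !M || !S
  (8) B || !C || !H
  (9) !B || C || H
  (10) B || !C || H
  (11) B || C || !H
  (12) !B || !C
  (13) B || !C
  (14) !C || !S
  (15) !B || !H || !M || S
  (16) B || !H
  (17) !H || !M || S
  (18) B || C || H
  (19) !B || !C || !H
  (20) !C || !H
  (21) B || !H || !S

Case B = True:
  (!B || !C) forces C = False.
  (!B || C || !H) forces H = False.
  Clause (!B || C || H) is falsified — contradiction.
Case B = False:
  (B || !C) forces C = False.
  (B || C || !H) forces H = False.
  Clause (B || C || H) is falsified — contradiction.
Both cases fail, so the formula is unsatisfiable.

Unsatisfiable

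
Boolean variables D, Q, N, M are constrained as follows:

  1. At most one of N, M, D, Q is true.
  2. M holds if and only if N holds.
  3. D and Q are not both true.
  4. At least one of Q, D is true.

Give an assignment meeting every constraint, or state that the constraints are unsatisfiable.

D = True; Q = False; N = False; M = False

  (1) {N, M, D, Q}: 1 true — at most one ✓
  (2) M=F, N=F — same ✓
  (3) D=T, Q=F — not both ✓
  (4) {Q, D}: 1 true — at least one ✓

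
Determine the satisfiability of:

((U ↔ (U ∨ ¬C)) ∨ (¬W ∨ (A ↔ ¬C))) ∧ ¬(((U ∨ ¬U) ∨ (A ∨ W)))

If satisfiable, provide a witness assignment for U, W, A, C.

No satisfying assignment exists.

The conjunct ¬(((U ∨ ¬U) ∨ (A ∨ W))) is unsatisfiable on its own:
  U=F, W=F, A=F: evaluates to False.
  U=F, W=F, A=T: evaluates to False.
  U=F, W=T, A=F: evaluates to False.
  U=F, W=T, A=T: evaluates to False.
  U=T, W=F, A=F: evaluates to False.
  U=T, W=F, A=T: evaluates to False.
  U=T, W=T, A=F: evaluates to False.
  U=T, W=T, A=T: evaluates to False.
So the whole conjunction is unsatisfiable.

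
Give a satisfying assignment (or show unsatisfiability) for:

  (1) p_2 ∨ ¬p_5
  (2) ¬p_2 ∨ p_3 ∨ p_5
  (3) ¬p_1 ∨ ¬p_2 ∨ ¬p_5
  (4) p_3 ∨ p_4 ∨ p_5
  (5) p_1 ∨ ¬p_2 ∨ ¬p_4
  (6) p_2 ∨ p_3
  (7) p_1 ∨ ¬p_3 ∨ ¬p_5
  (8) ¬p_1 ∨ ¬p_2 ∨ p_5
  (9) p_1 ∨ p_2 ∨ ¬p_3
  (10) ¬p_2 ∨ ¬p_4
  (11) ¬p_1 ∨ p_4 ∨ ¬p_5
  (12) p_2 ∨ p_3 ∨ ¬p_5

Set p_1 = True.
Try p_2 = True:
  (¬p_1 ∨ ¬p_2 ∨ ¬p_5) forces p_5 = False.
  clause (¬p_1 ∨ ¬p_2 ∨ p_5) is falsified — backtrack.
So p_2 = False.
  then (p_2 ∨ ¬p_5) forces p_5 = False.
  then (p_2 ∨ p_3) forces p_3 = True.
Set p_4 = True.
All clauses satisfied.

p_1=T; p_2=F; p_3=T; p_4=T; p_5=F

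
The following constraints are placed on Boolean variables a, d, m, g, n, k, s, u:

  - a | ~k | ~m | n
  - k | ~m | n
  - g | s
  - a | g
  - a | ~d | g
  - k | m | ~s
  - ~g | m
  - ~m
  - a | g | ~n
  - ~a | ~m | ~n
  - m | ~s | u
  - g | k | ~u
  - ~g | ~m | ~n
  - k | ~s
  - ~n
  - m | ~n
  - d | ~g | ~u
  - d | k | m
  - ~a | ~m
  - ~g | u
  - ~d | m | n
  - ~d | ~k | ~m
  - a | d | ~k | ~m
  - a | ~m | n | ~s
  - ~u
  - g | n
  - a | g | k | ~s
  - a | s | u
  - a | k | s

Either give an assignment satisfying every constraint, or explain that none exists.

Case n = True:
  Clause (~n) is falsified — contradiction.
Case n = False:
  (~m) forces m = False.
  (~g | m) forces g = False.
  Clause (g | n) is falsified — contradiction.
Both cases fail, so the formula is unsatisfiable.

Unsatisfiable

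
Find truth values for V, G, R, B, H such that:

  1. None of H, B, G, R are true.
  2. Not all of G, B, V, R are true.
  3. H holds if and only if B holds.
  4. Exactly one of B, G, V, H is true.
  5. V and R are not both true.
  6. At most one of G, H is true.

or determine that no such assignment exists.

V: True; G: False; R: False; B: False; H: False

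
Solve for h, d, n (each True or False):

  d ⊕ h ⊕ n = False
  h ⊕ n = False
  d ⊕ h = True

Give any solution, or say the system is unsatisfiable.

h = True; d = False; n = True

d ⊕ h ⊕ n = F ⊕ T ⊕ T = False ✓
h ⊕ n = T ⊕ T = False ✓
d ⊕ h = F ⊕ T = True ✓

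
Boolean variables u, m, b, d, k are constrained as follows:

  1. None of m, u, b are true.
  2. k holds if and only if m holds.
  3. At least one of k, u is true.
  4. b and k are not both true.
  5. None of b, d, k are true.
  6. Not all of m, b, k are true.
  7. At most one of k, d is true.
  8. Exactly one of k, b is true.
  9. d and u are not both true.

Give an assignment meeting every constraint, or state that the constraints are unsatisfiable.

The formula is unsatisfiable.

Case k = True:
  Constraint (5) is violated (k=T) — contradiction.
Case k = False:
  (1) forces m = False.
  (1) forces u = False.
  Constraint (3) is violated (k=F, u=F) — contradiction.
Both cases fail — unsatisfiable.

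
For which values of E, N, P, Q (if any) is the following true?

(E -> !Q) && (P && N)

E = True, N = True, P = True, Q = False

  E -> !Q = True
    !Q = True
  P && N = True
Both conjuncts True, so the formula holds.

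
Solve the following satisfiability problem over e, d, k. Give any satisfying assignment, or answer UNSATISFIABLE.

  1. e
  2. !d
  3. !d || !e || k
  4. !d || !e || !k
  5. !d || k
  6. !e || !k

e: True; d: False; k: False

Unit clause (e) forces e = True.
Unit clause (!d) forces d = False.
In (!e || !k) only !k is left, so k = False.
Check each clause:
  (e): e holds.
  (!d): !d holds.
  (!d || !e || k): !d holds.
  (!d || !e || !k): !d holds.
  (!d || k): !d holds.
  (!e || !k): !k holds.
All clauses satisfied.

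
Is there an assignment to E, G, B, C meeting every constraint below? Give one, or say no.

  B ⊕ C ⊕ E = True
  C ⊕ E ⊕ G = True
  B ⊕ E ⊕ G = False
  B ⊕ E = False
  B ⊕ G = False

E=F, G=F, B=F, C=T

B ⊕ C ⊕ E = F ⊕ T ⊕ F = True ✓
C ⊕ E ⊕ G = T ⊕ F ⊕ F = True ✓
B ⊕ E ⊕ G = F ⊕ F ⊕ F = False ✓
B ⊕ E = F ⊕ F = False ✓
B ⊕ G = F ⊕ F = False ✓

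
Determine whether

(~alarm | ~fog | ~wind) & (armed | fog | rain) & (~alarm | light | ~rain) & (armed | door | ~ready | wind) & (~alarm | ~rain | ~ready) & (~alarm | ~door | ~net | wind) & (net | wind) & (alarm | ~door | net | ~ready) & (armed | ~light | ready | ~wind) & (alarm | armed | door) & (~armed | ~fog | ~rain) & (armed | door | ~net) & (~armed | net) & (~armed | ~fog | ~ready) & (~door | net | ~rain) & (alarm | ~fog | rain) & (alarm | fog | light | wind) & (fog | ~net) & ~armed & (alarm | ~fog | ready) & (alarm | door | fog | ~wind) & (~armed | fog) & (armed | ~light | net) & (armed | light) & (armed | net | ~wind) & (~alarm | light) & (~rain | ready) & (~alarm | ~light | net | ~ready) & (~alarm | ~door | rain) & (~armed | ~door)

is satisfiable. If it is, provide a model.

Unit clause (~armed) forces armed = False.
In (armed | light) only light is left, so light = True.
In (armed | ~light | net) only net is left, so net = True.
In (armed | door | ~net) only door is left, so door = True.
In (fog | ~net) only fog is left, so fog = True.
Try ready = False:
  (armed | ~light | ready | ~wind) forces wind = False.
  (~alarm | ~door | ~net | wind) forces alarm = False.
  clause (alarm | ~fog | ready) is falsified — backtrack.
So ready = True.
Set rain = True.
  then (~alarm | ~rain | ~ready) forces alarm = False.
Set wind = True.
All clauses satisfied.

net=T, ready=T, rain=T, wind=T, alarm=F, armed=F, light=T, door=T, fog=T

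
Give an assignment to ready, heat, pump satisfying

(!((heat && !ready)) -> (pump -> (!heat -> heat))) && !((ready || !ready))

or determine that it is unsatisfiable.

Unsatisfiable — no assignment works.

The conjunct !((ready || !ready)) is unsatisfiable on its own:
  ready=F: evaluates to False.
  ready=T: evaluates to False.
So the whole conjunction is unsatisfiable.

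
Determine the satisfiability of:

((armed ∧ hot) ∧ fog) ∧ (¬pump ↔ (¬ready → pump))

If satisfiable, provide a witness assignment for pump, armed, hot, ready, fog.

pump = False, armed = True, hot = True, ready = True, fog = True

  (armed ∧ hot) ∧ fog = True
    armed ∧ hot = True
  ¬pump ↔ (¬ready → pump) = True
    ¬pump = True
    ¬ready → pump = True
      ¬ready = False
Both conjuncts True, so the formula holds.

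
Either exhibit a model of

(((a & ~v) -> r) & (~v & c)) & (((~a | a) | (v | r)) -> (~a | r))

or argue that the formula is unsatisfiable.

c: True, a: False, v: False, r: False

  ((a & ~v) -> r) & (~v & c) = True
    (a & ~v) -> r = True
      a & ~v = False
        ~v = True
    ~v & c = True
      ~v = True
  ((~a | a) | (v | r)) -> (~a | r) = True
    (~a | a) | (v | r) = True
      ~a | a = True
        ~a = True
      v | r = False
    ~a | r = True
      ~a = True
Both conjuncts True, so the formula holds.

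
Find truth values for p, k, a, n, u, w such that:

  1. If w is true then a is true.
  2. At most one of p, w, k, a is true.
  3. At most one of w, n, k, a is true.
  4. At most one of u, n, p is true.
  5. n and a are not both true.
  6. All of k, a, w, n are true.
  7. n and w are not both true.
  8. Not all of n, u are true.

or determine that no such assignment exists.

UNSATISFIABLE

Case w = True:
  (1) with w=T forces a = True.
  Constraint (2) is violated (w=T, a=T) — contradiction.
Case w = False:
  Constraint (6) is violated (w=F) — contradiction.
Both cases fail — unsatisfiable.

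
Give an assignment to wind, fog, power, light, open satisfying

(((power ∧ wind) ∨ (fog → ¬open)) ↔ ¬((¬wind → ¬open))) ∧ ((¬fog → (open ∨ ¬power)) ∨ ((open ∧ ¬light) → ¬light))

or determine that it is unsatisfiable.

wind: True, fog: True, power: False, light: False, open: True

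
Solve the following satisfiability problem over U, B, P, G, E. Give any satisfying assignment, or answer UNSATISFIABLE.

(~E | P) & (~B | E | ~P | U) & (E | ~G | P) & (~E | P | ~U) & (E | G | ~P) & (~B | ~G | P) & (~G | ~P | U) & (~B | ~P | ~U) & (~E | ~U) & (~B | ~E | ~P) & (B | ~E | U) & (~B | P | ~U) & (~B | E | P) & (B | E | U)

Set U = True.
  then (~E | ~U) forces E = False.
Try B = True:
  (~B | ~P | ~U) forces P = False.
  clause (~B | P | ~U) is falsified — backtrack.
So B = False.
Set P = False.
  then (E | ~G | P) forces G = False.
All clauses satisfied.

U = True; B = False; P = False; G = False; E = False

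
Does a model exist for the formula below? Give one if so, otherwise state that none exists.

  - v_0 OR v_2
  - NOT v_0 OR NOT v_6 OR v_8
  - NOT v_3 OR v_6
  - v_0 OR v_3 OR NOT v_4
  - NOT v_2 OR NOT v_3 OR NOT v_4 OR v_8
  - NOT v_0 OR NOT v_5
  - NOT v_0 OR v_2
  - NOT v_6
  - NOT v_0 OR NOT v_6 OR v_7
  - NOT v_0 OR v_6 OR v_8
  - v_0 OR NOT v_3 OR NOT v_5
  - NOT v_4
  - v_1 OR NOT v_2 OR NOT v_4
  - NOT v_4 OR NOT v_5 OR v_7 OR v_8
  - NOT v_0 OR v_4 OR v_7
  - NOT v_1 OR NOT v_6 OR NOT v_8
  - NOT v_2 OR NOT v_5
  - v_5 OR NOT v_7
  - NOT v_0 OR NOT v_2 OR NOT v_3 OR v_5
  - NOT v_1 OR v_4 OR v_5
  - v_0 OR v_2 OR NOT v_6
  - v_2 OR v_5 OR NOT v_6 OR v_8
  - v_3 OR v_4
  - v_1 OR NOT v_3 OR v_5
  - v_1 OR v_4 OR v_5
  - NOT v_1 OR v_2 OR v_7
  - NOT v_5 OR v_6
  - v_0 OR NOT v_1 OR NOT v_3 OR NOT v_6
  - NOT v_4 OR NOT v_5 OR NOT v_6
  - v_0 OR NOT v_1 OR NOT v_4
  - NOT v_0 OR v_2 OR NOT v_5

Case v_4 = True:
  Clause (NOT v_4) is falsified — contradiction.
Case v_4 = False:
  (NOT v_6) forces v_6 = False.
  (NOT v_3 OR v_6) forces v_3 = False.
  Clause (v_3 OR v_4) is falsified — contradiction.
Both cases fail, so the formula is unsatisfiable.

UNSATISFIABLE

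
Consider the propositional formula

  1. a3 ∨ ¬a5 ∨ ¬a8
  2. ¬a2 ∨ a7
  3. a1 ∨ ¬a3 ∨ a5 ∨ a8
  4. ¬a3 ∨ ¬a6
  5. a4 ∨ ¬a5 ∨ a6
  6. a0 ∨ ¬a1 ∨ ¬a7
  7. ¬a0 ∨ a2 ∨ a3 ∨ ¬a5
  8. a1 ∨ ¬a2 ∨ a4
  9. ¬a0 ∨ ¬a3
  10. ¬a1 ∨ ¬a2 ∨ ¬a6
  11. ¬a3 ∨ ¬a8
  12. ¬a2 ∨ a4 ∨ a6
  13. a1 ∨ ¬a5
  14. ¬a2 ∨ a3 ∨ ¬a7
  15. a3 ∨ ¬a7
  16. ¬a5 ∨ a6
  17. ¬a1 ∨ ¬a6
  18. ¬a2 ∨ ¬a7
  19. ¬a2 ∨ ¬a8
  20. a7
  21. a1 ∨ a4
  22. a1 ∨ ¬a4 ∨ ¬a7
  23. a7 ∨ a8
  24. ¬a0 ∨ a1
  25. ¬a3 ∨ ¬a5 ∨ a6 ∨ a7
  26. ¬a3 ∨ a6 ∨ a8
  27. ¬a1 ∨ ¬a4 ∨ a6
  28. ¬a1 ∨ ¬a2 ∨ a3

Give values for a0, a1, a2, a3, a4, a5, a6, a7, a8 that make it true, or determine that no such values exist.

UNSATISFIABLE

Case a3 = True:
  (¬a3 ∨ ¬a6) forces a6 = False.
  (¬a0 ∨ ¬a3) forces a0 = False.
  (¬a3 ∨ ¬a8) forces a8 = False.
  Clause (¬a3 ∨ a6 ∨ a8) is falsified — contradiction.
Case a3 = False:
  (a3 ∨ ¬a7) forces a7 = False.
  Clause (a7) is falsified — contradiction.
Both cases fail, so the formula is unsatisfiable.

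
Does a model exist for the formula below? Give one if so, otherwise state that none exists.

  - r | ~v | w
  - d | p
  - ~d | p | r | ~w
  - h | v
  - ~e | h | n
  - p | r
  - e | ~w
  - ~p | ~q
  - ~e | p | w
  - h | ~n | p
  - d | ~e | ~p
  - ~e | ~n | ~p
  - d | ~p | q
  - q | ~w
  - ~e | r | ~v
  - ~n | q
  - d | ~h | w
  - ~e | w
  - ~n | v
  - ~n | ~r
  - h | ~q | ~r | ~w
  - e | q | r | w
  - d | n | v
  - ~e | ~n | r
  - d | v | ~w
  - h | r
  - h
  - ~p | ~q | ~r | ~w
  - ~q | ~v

Unit clause (h) forces h = True.
Try n = True:
  (~n | q) forces q = True.
  (~p | ~q) forces p = False.
  (d | p) forces d = True.
  (p | r) forces r = True.
  clause (~n | ~r) is falsified — backtrack.
So n = False.
Set r = True.
Set e = False.
  then (e | ~w) forces w = False.
  then (d | ~h | w) forces d = True.
Set p = False.
Set q = True.
  then (~q | ~v) forces v = False.
All clauses satisfied.

n=F, r=T, e=F, p=F, q=T, v=F, h=T, d=T, w=F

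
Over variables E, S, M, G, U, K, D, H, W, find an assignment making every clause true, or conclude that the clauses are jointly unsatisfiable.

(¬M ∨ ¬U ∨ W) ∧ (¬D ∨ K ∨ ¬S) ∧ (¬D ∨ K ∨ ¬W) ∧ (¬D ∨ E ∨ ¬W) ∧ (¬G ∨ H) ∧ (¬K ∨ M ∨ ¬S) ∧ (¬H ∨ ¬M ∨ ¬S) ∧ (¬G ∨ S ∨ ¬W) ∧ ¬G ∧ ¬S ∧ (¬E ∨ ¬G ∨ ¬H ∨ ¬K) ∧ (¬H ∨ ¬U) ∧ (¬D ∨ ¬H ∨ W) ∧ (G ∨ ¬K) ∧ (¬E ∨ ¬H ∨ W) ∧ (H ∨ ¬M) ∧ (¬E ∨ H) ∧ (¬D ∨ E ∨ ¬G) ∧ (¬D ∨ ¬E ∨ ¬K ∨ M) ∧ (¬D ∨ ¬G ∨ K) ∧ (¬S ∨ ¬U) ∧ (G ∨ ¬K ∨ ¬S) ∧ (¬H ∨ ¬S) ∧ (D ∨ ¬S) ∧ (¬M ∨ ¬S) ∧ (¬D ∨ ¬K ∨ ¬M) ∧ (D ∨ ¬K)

E = False, S = False, M = False, G = False, U = False, K = False, D = True, H = False, W = False

Unit clause (¬G) forces G = False.
Unit clause (¬S) forces S = False.
In (G ∨ ¬K) only ¬K is left, so K = False.
Set E = False.
Set M = False.
Set U = False.
Set D = True.
  then (¬D ∨ K ∨ ¬W) forces W = False.
  then (¬D ∨ ¬H ∨ W) forces H = False.
All clauses satisfied.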